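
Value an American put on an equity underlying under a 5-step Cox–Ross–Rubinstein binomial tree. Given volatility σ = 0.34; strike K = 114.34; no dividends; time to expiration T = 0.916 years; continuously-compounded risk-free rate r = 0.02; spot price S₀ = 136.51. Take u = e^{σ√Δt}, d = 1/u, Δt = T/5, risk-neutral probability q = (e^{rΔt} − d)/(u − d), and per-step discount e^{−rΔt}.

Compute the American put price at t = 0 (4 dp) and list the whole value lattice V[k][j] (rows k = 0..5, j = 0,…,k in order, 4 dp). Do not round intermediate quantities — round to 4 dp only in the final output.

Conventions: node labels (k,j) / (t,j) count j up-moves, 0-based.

price = 6.4994
tree:
6.4994
10.6936 1.9370
17.1171 3.7119 0.0000
26.3338 7.1131 0.0000 0.0000
38.0690 13.6310 0.0000 0.0000 0.0000
48.3986 26.1213 0.0000 0.0000 0.0000 0.0000

Δt=0.18320, u=1.15665, d=0.86457, q=0.47625, disc=e^(-rΔt)=0.99634
k=5 terminal: V=max(K-S,0) → 48.3986 26.1213 0.0000 0.0000 0.0000 0.0000
k=4: j=0 S=76.2710 intr=38.0690 cont=37.6509 V=38.0690[EX]; j=1 S=102.0380 intr=12.3020 cont=13.6310 V=13.6310[hold]; j=2 S=136.5100 intr=0.0000 cont=0.0000 V=0.0000[hold]; j=3 S=182.6279 intr=0.0000 cont=0.0000 V=0.0000[hold]; j=4 S=244.3260 intr=0.0000 cont=0.0000 V=0.0000[hold]
k=3: j=0 S=88.2187 intr=26.1213 cont=26.3338 V=26.3338[hold]; j=1 S=118.0221 intr=0.0000 cont=7.1131 V=7.1131[hold]; j=2 S=157.8940 intr=0.0000 cont=0.0000 V=0.0000[hold]; j=3 S=211.2362 intr=0.0000 cont=0.0000 V=0.0000[hold]
k=2: j=0 S=102.0380 intr=12.3020 cont=17.1171 V=17.1171[hold]; j=1 S=136.5100 intr=0.0000 cont=3.7119 V=3.7119[hold]; j=2 S=182.6279 intr=0.0000 cont=0.0000 V=0.0000[hold]
k=1: j=0 S=118.0221 intr=0.0000 cont=10.6936 V=10.6936[hold]; j=1 S=157.8940 intr=0.0000 cont=1.9370 V=1.9370[hold]
k=0: j=0 S=136.5100 intr=0.0000 cont=6.4994 V=6.4994[hold]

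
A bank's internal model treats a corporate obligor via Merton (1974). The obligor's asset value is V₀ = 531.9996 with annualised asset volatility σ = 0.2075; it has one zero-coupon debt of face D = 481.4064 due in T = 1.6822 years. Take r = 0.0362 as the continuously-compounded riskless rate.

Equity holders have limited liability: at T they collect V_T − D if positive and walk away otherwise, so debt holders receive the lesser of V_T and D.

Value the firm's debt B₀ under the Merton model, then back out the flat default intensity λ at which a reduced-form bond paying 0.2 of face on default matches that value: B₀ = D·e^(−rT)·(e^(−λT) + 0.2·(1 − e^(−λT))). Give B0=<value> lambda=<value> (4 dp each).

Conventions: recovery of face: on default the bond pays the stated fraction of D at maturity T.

B0=430.7028 lambda=0.0377

Equity is a call on the firm's assets struck at D = 481.4064:
d₁ = [ln(V₀/D) + (r + σ²/2)T] / (σ√T)
   = [ln(531.9996/481.4064) + (0.0362 + 0.5·0.2075²)·1.6822] / (0.2075·√1.6822)
   = [0.099931 + 0.097110] / 0.269127 = 0.732150
d₂ = d₁ − σ√T = 0.732150 − 0.269127 = 0.463023
N(d₁) = 0.767961,  N(d₂) = 0.678326,  e^(−rT) = 0.940921
E₀ = V₀·N(d₁) − D·e^(−rT)·N(d₂)
   = 531.9996·0.767961 − 481.4064·0.940921·0.678326 = 101.296801
B₀ = V₀ − E₀ = 531.9996 − 101.296801 = 430.702799
e^(−λT) = (B₀·e^(rT)/D − 0.2)/(1 − 0.2) = (430.7028·1.062788/481.4064 − 0.2)/0.8 = 0.93856377
λ = −ln(0.93856377)/1.6822 = 0.037691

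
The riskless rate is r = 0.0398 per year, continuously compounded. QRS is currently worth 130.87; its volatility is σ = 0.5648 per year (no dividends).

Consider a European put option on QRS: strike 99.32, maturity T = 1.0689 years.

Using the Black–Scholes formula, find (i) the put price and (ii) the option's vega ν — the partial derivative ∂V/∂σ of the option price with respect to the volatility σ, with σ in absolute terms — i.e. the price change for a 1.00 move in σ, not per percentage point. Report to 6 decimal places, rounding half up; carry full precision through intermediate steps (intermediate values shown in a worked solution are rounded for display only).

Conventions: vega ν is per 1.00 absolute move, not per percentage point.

σ√T = 0.5648·√1.0689 = 0.583933
d₁ = (ln(S/K) + (r+σ²/2)T) / (σ√T) = (ln(130.87/99.32) + (0.0398+0.5648²/2)·1.0689) / 0.583933 = (0.275858 + 0.213031) / 0.583933 = 0.837234
d₂ = d₁ − σ√T = 0.837234 − 0.583933 = 0.253301
e^{−rT} = 0.958350
N(−d₁) = 0.201231,  N(−d₂) = 0.400018
Put price V = K·e^{−rT}·N(−d₂) − S·N(−d₁) = 38.075037 − 26.335041 = 11.739996
φ(d₁) = (1/√(2π))·e^{−d₁²/2} = 0.280995
ν = S·φ(d₁)·√T = 38.019555

price = 11.739996
ν = 38.019555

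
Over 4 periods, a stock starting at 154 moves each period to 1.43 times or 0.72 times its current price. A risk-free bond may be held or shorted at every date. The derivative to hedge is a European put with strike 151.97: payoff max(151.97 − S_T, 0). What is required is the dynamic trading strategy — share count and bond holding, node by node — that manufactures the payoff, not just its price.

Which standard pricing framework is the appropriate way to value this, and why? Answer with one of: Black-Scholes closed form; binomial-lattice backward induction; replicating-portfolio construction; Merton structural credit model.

Key observation: the deliverable is the dynamic trading strategy on the 4-step tree (spot 154, moves 1.43 and 0.72), so the valuation must go through the node-by-node replicating-portfolio solve.

framework: replicating-portfolio construction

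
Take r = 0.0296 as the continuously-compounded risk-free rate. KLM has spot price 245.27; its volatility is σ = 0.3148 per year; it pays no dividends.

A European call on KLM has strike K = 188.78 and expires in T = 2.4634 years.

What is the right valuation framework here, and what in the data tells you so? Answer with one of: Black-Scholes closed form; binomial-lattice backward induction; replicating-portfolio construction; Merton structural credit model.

framework: Black-Scholes closed form

Key observation: with KLM following a GBM at constant σ and r, the European call struck at 188.78 prices in closed form — nothing here needs a stepwise model or a balance sheet.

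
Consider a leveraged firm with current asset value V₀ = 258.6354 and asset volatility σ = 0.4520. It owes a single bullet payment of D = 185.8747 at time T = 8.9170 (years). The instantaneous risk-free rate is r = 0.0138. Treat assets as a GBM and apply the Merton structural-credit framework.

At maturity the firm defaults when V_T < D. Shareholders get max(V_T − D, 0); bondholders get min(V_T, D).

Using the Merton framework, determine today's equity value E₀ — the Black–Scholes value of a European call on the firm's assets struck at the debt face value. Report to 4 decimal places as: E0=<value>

Work the structural quantities from V₀ = 258.6354 against face 185.8747:
d₁ = [ln(V₀/D) + (r + σ²/2)T] / (σ√T)
   = [ln(258.6354/185.8747) + (0.0138 + 0.5·0.4520²)·8.9170] / (0.4520·√8.9170)
   = [0.330347 + 1.033944] / 1.349733 = 1.010786
d₂ = d₁ − σ√T = 1.010786 − 1.349733 = -0.338947
N(d₁) = 0.843940,  N(d₂) = 0.367325,  e^(−rT) = 0.884215
E₀ = V₀·N(d₁) − D·e^(−rT)·N(d₂)
   = 258.6354·0.843940 − 185.8747·0.884215·0.367325 = 157.901861

E0=157.9019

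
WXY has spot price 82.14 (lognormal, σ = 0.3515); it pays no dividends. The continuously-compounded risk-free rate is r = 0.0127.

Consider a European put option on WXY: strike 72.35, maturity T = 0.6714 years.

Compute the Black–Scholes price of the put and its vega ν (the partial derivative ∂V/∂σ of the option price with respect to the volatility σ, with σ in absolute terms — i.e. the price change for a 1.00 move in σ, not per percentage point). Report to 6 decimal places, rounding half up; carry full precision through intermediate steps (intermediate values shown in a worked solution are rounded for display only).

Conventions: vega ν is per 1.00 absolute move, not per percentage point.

σ√T = 0.3515·√0.6714 = 0.288016
d₁ = (ln(S/K) + (r+σ²/2)T) / (σ√T) = (ln(82.14/72.35) + (0.0127+0.3515²/2)·0.6714) / 0.288016 = (0.126910 + 0.050003) / 0.288016 = 0.614248
d₂ = d₁ − σ√T = 0.614248 − 0.288016 = 0.326232
e^{−rT} = 0.991509
N(−d₁) = 0.269526,  N(−d₂) = 0.372124
Put price V = K·e^{−rT}·N(−d₂) − S·N(−d₁) = 26.694605 − 22.138850 = 4.555755
φ(d₁) = (1/√(2π))·e^{−d₁²/2} = 0.330355
ν = S·φ(d₁)·√T = 22.234415

price = 4.555755
ν = 22.234415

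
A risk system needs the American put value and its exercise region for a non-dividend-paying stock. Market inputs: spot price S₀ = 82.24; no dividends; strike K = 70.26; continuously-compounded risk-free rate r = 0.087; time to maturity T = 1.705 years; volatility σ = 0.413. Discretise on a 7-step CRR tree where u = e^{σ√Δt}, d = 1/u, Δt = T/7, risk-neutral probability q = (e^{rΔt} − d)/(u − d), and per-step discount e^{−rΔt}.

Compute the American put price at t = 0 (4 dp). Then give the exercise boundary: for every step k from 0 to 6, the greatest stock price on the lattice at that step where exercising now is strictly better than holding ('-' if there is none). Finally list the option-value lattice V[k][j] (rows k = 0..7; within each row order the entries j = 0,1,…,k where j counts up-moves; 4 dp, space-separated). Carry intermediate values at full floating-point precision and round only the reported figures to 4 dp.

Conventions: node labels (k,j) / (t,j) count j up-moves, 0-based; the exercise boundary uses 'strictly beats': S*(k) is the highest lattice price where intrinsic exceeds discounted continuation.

price = 7.4485
boundary = - - - 44.6190 36.3913 44.6190 54.7067
tree:
7.4485
11.6124 3.6259
17.5715 6.1826 1.2383
25.6410 10.2973 2.3548 0.1808
33.8687 16.6183 4.4513 0.3705 0.0000
40.5791 25.6410 8.3555 0.7589 0.0000 0.0000
46.0522 33.8687 15.5533 1.5547 0.0000 0.0000 0.0000
50.5160 40.5791 25.6410 3.1848 0.0000 0.0000 0.0000 0.0000

Δt=0.24357  u=1.22609  d=0.81560  q=0.50139  discount=0.97903
step 7 (expiry): payoffs max(K−S,0) = 50.5160 40.5791 25.6410 3.1848 0.0000 0.0000 0.0000 0.0000
step 6: (k=6,j=0): S=24.2078, K−S=46.0522, hold=44.5790 ⇒ V=46.0522 exercise | (k=6,j=1): S=36.3913, K−S=33.8687, hold=32.3955 ⇒ V=33.8687 exercise | (k=6,j=2): S=54.7067, K−S=15.5533, hold=14.0801 ⇒ V=15.5533 exercise | (k=6,j=3): S=82.2400, K−S=0.0000, hold=1.5547 ⇒ V=1.5547 continue | (k=6,j=4): S=123.6305, K−S=0.0000, hold=0.0000 ⇒ V=0.0000 continue | (k=6,j=5): S=185.8524, K−S=0.0000, hold=0.0000 ⇒ V=0.0000 continue | (k=6,j=6): S=279.3898, K−S=0.0000, hold=0.0000 ⇒ V=0.0000 continue  boundary S*=54.7067
step 5: (k=5,j=0): S=29.6809, K−S=40.5791, hold=39.1059 ⇒ V=40.5791 exercise | (k=5,j=1): S=44.6190, K−S=25.6410, hold=24.1679 ⇒ V=25.6410 exercise | (k=5,j=2): S=67.0752, K−S=3.1848, hold=8.3555 ⇒ V=8.3555 continue | (k=5,j=3): S=100.8334, K−S=0.0000, hold=0.7589 ⇒ V=0.7589 continue | (k=5,j=4): S=151.5817, K−S=0.0000, hold=0.0000 ⇒ V=0.0000 continue | (k=5,j=5): S=227.8712, K−S=0.0000, hold=0.0000 ⇒ V=0.0000 continue  boundary S*=44.6190
step 4: (k=4,j=0): S=36.3913, K−S=33.8687, hold=32.3955 ⇒ V=33.8687 exercise | (k=4,j=1): S=54.7067, K−S=15.5533, hold=16.6183 ⇒ V=16.6183 continue | (k=4,j=2): S=82.2400, K−S=0.0000, hold=4.4513 ⇒ V=4.4513 continue | (k=4,j=3): S=123.6305, K−S=0.0000, hold=0.3705 ⇒ V=0.3705 continue | (k=4,j=4): S=185.8524, K−S=0.0000, hold=0.0000 ⇒ V=0.0000 continue  boundary S*=36.3913
step 3: (k=3,j=0): S=44.6190, K−S=25.6410, hold=24.6906 ⇒ V=25.6410 exercise | (k=3,j=1): S=67.0752, K−S=3.1848, hold=10.2973 ⇒ V=10.2973 continue | (k=3,j=2): S=100.8334, K−S=0.0000, hold=2.3548 ⇒ V=2.3548 continue | (k=3,j=3): S=151.5817, K−S=0.0000, hold=0.1808 ⇒ V=0.1808 continue  boundary S*=44.6190
step 2: (k=2,j=0): S=54.7067, K−S=15.5533, hold=17.5715 ⇒ V=17.5715 continue | (k=2,j=1): S=82.2400, K−S=0.0000, hold=6.1826 ⇒ V=6.1826 continue | (k=2,j=2): S=123.6305, K−S=0.0000, hold=1.2383 ⇒ V=1.2383 continue  boundary S*=-
step 1: (k=1,j=0): S=67.0752, K−S=3.1848, hold=11.6124 ⇒ V=11.6124 continue | (k=1,j=1): S=100.8334, K−S=0.0000, hold=3.6259 ⇒ V=3.6259 continue  boundary S*=-
step 0: (k=0,j=0): S=82.2400, K−S=0.0000, hold=7.4485 ⇒ V=7.4485 continue  boundary S*=-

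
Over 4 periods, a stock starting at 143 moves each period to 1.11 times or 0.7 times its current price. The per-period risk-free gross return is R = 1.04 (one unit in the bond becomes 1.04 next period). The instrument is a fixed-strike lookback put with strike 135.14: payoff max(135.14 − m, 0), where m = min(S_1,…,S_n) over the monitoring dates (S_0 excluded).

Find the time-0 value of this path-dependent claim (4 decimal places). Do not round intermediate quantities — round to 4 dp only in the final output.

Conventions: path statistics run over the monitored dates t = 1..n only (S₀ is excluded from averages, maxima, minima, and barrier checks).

price = 12.7195

Risk-neutral up-probability p* = (R−d)/(u−d) = (1.04−0.7)/(1.11−0.7) = 0.8293; the claim prices as the p*-weighted sum of path payoffs discounted by R^4.
Enumerate all 2^4 = 16 price paths (U = up ×1.11, D = down ×0.7); each path with k up-moves has probability p*^k·(1−p*)^(4−k).
DDDD: m=34.3343, payoff=100.8057, prob=0.000850
UDDD: m=54.4444, payoff=80.6956, prob=0.004127
DUDD: m=54.4444, payoff=80.6956, prob=0.004127
UUDD: m=86.3332, payoff=48.8068, prob=0.020046
DDUD: m=54.4444, payoff=80.6956, prob=0.004127
UDUD: m=86.3332, payoff=48.8068, prob=0.020046
DUUD: m=86.3332, payoff=48.8068, prob=0.020046
UUUD: m=136.8999, payoff=0.0000, prob=0.097364
DDDU: m=49.0490, payoff=86.0910, prob=0.004127
UDDU: m=77.7777, payoff=57.3623, prob=0.020046
DUDU: m=77.7777, payoff=57.3623, prob=0.020046
UUDU: m=123.3332, payoff=11.8068, prob=0.097364
DDUU: m=70.0700, payoff=65.0700, prob=0.020046
UDUU: m=111.1110, payoff=24.0290, prob=0.097364
DUUU: m=100.1000, payoff=35.0400, prob=0.097364
UUUU: m=158.7300, payoff=0.0000, prob=0.472912
Price = Σ prob·payoff / R^4 = 14.879982 / 1.169859 = 12.7195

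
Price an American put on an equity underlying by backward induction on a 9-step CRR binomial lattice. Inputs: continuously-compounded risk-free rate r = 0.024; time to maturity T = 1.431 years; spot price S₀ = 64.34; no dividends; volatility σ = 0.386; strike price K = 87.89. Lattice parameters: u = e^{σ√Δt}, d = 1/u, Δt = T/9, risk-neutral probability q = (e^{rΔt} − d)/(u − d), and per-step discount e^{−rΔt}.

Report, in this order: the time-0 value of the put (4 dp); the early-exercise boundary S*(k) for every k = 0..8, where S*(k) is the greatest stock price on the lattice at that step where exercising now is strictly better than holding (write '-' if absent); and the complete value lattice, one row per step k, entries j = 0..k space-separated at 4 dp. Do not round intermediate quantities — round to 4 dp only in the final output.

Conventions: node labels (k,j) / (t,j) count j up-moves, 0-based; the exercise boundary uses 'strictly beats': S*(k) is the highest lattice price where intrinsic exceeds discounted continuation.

price = 27.2771
boundary = - - 47.2923 40.5458 47.2923 40.5458 47.2923 55.1615 64.3400
tree:
27.2771
33.7449 20.3189
40.5977 26.4116 13.7208
47.3442 33.2889 18.9919 7.9813
53.1284 40.5977 25.4457 11.9823 3.6052
58.0873 47.3442 32.8320 17.4534 6.0070 0.9686
62.3389 53.1284 40.5977 24.4781 9.7977 1.8483 0.0000
65.9839 58.0873 47.3442 32.7285 15.5189 3.5271 0.0000 0.0000
69.1090 62.3389 53.1284 40.5977 23.5500 6.7307 0.0000 0.0000 0.0000
71.7882 65.9839 58.0873 47.3442 32.7285 12.8442 0.0000 0.0000 0.0000 0.0000

Δt=0.15900  u=1.16639  d=0.85734  q=0.47397  discount=0.99619
step 9 (expiry): payoffs max(K−S,0) = 71.7882 65.9839 58.0873 47.3442 32.7285 12.8442 0.0000 0.0000 0.0000 0.0000
step 8: (k=8,j=0): S=18.7810, K−S=69.1090, hold=68.7742 ⇒ V=69.1090 exercise | (k=8,j=1): S=25.5511, K−S=62.3389, hold=62.0041 ⇒ V=62.3389 exercise | (k=8,j=2): S=34.7616, K−S=53.1284, hold=52.7936 ⇒ V=53.1284 exercise | (k=8,j=3): S=47.2923, K−S=40.5977, hold=40.2629 ⇒ V=40.5977 exercise | (k=8,j=4): S=64.3400, K−S=23.5500, hold=23.2153 ⇒ V=23.5500 exercise | (k=8,j=5): S=87.5329, K−S=0.3571, hold=6.7307 ⇒ V=6.7307 continue | (k=8,j=6): S=119.0863, K−S=0.0000, hold=0.0000 ⇒ V=0.0000 continue | (k=8,j=7): S=162.0139, K−S=0.0000, hold=0.0000 ⇒ V=0.0000 continue | (k=8,j=8): S=220.4157, K−S=0.0000, hold=0.0000 ⇒ V=0.0000 continue  boundary S*=64.3400
step 7: (k=7,j=0): S=21.9061, K−S=65.9839, hold=65.6492 ⇒ V=65.9839 exercise | (k=7,j=1): S=29.8027, K−S=58.0873, hold=57.7526 ⇒ V=58.0873 exercise | (k=7,j=2): S=40.5458, K−S=47.3442, hold=47.0095 ⇒ V=47.3442 exercise | (k=7,j=3): S=55.1615, K−S=32.7285, hold=32.3938 ⇒ V=32.7285 exercise | (k=7,j=4): S=75.0458, K−S=12.8442, hold=15.5189 ⇒ V=15.5189 continue | (k=7,j=5): S=102.0979, K−S=0.0000, hold=3.5271 ⇒ V=3.5271 continue | (k=7,j=6): S=138.9015, K−S=0.0000, hold=0.0000 ⇒ V=0.0000 continue | (k=7,j=7): S=188.9720, K−S=0.0000, hold=0.0000 ⇒ V=0.0000 continue  boundary S*=55.1615
step 6: (k=6,j=0): S=25.5511, K−S=62.3389, hold=62.0041 ⇒ V=62.3389 exercise | (k=6,j=1): S=34.7616, K−S=53.1284, hold=52.7936 ⇒ V=53.1284 exercise | (k=6,j=2): S=47.2923, K−S=40.5977, hold=40.2629 ⇒ V=40.5977 exercise | (k=6,j=3): S=64.3400, K−S=23.5500, hold=24.4781 ⇒ V=24.4781 continue | (k=6,j=4): S=87.5329, K−S=0.3571, hold=9.7977 ⇒ V=9.7977 continue | (k=6,j=5): S=119.0863, K−S=0.0000, hold=1.8483 ⇒ V=1.8483 continue | (k=6,j=6): S=162.0139, K−S=0.0000, hold=0.0000 ⇒ V=0.0000 continue  boundary S*=47.2923
step 5: (k=5,j=0): S=29.8027, K−S=58.0873, hold=57.7526 ⇒ V=58.0873 exercise | (k=5,j=1): S=40.5458, K−S=47.3442, hold=47.0095 ⇒ V=47.3442 exercise | (k=5,j=2): S=55.1615, K−S=32.7285, hold=32.8320 ⇒ V=32.8320 continue | (k=5,j=3): S=75.0458, K−S=12.8442, hold=17.4534 ⇒ V=17.4534 continue | (k=5,j=4): S=102.0979, K−S=0.0000, hold=6.0070 ⇒ V=6.0070 continue | (k=5,j=5): S=138.9015, K−S=0.0000, hold=0.9686 ⇒ V=0.9686 continue  boundary S*=40.5458
step 4: (k=4,j=0): S=34.7616, K−S=53.1284, hold=52.7936 ⇒ V=53.1284 exercise | (k=4,j=1): S=47.2923, K−S=40.5977, hold=40.3118 ⇒ V=40.5977 exercise | (k=4,j=2): S=64.3400, K−S=23.5500, hold=25.4457 ⇒ V=25.4457 continue | (k=4,j=3): S=87.5329, K−S=0.3571, hold=11.9823 ⇒ V=11.9823 continue | (k=4,j=4): S=119.0863, K−S=0.0000, hold=3.6052 ⇒ V=3.6052 continue  boundary S*=47.2923
step 3: (k=3,j=0): S=40.5458, K−S=47.3442, hold=47.0095 ⇒ V=47.3442 exercise | (k=3,j=1): S=55.1615, K−S=32.7285, hold=33.2889 ⇒ V=33.2889 continue | (k=3,j=2): S=75.0458, K−S=12.8442, hold=18.9919 ⇒ V=18.9919 continue | (k=3,j=3): S=102.0979, K−S=0.0000, hold=7.9813 ⇒ V=7.9813 continue  boundary S*=40.5458
step 2: (k=2,j=0): S=47.2923, K−S=40.5977, hold=40.5275 ⇒ V=40.5977 exercise | (k=2,j=1): S=64.3400, K−S=23.5500, hold=26.4116 ⇒ V=26.4116 continue | (k=2,j=2): S=87.5329, K−S=0.3571, hold=13.7208 ⇒ V=13.7208 continue  boundary S*=47.2923
step 1: (k=1,j=0): S=55.1615, K−S=32.7285, hold=33.7449 ⇒ V=33.7449 continue | (k=1,j=1): S=75.0458, K−S=12.8442, hold=20.3189 ⇒ V=20.3189 continue  boundary S*=-
step 0: (k=0,j=0): S=64.3400, K−S=23.5500, hold=27.2771 ⇒ V=27.2771 continue  boundary S*=-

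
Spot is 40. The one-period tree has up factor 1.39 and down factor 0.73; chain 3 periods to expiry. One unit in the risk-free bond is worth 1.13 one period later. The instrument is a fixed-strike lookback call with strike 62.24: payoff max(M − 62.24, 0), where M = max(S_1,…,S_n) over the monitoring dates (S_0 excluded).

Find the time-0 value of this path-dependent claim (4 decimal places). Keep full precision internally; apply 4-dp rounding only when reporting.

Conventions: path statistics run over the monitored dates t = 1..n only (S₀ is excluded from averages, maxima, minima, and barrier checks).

Under the martingale measure an up-move has probability p* = 0.6061; value the claim as the probability-weighted average of per-path payoffs, discounted 3 periods at R = 1.13.
Enumerate all 2^3 = 8 price paths (U = up ×1.39, D = down ×0.73); each path with k up-moves has probability p*^k·(1−p*)^(3−k).
DDD: M=29.2000, payoff=0.0000, prob=0.061135
UDD: M=55.6000, payoff=0.0000, prob=0.094053
DUD: M=40.5880, payoff=0.0000, prob=0.094053
UUD: M=77.2840, payoff=15.0440, prob=0.144698
DDU: M=29.6292, payoff=0.0000, prob=0.094053
UDU: M=56.4173, payoff=0.0000, prob=0.144698
DUU: M=56.4173, payoff=0.0000, prob=0.144698
UUU: M=107.4248, payoff=45.1848, prob=0.222612
Price = Σ prob·payoff / R^3 = 12.235492 / 1.442897 = 8.4798

price = 8.4798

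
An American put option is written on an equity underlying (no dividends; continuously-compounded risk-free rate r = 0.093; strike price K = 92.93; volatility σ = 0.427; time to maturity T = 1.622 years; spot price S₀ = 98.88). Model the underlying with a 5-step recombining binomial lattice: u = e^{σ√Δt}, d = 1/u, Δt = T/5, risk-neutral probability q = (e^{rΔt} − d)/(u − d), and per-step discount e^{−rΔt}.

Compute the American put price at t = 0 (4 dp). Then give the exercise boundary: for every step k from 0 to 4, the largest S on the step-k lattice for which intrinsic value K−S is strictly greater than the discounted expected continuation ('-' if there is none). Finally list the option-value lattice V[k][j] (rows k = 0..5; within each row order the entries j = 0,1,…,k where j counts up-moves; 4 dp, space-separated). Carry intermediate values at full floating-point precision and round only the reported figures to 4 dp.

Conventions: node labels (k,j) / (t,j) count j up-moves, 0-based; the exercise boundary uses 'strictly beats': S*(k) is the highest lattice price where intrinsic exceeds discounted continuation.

Δt=0.32440, u=1.27533, d=0.78411, q=0.50185, disc=e^(-rΔt)=0.97028
k=5 terminal: V=max(K-S,0) → 63.6210 45.2602 15.3969 0.0000 0.0000 0.0000
k=4: j=0 S=37.3785 intr=55.5515 cont=52.7897 V=55.5515[EX]; j=1 S=60.7946 intr=32.1354 cont=29.3736 V=32.1354[EX]; j=2 S=98.8800 intr=0.0000 cont=7.4420 V=7.4420[hold]; j=3 S=160.8243 intr=0.0000 cont=0.0000 V=0.0000[hold]; j=4 S=261.5741 intr=0.0000 cont=0.0000 V=0.0000[hold]  S*(4)=60.7946
k=3: j=0 S=47.6698 intr=45.2602 cont=42.4984 V=45.2602[EX]; j=1 S=77.5331 intr=15.3969 cont=19.1563 V=19.1563[hold]; j=2 S=126.1043 intr=0.0000 cont=3.5971 V=3.5971[hold]; j=3 S=205.1035 intr=0.0000 cont=0.0000 V=0.0000[hold]  S*(3)=47.6698
k=2: j=0 S=60.7946 intr=32.1354 cont=31.2041 V=32.1354[EX]; j=1 S=98.8800 intr=0.0000 cont=11.0106 V=11.0106[hold]; j=2 S=160.8243 intr=0.0000 cont=1.7386 V=1.7386[hold]  S*(2)=60.7946
k=1: j=0 S=77.5331 intr=15.3969 cont=20.8939 V=20.8939[hold]; j=1 S=126.1043 intr=0.0000 cont=6.1685 V=6.1685[hold]  S*(1)=-
k=0: j=0 S=98.8800 intr=0.0000 cont=13.1027 V=13.1027[hold]  S*(0)=-

price = 13.1027
boundary = - - 60.7946 47.6698 60.7946
tree:
13.1027
20.8939 6.1685
32.1354 11.0106 1.7386
45.2602 19.1563 3.5971 0.0000
55.5515 32.1354 7.4420 0.0000 0.0000
63.6210 45.2602 15.3969 0.0000 0.0000 0.0000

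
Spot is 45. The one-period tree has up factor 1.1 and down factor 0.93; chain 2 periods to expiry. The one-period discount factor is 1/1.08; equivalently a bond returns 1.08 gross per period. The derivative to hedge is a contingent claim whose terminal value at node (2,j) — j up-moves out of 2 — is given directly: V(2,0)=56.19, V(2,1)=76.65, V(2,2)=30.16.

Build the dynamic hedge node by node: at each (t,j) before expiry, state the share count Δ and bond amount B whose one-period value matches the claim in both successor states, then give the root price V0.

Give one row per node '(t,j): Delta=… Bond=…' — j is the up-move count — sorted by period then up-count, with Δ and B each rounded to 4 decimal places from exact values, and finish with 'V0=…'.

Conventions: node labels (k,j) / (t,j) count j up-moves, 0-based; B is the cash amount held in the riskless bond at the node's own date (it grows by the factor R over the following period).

(0,0): Delta=-4.6736 Bond=244.7545
(1,0): Delta=2.8758 Bond=-51.6095
(1,1): Delta=-5.5247 Bond=306.4608
V0=34.4412

No-arbitrage ⇒ martingale measure with p* = (R−d)/(u−d) = 0.8824.
Payoffs at expiry: V(2,0)=56.1900, V(2,1)=76.6500, V(2,2)=30.1600
Node (1,0) S=41.8500: V=(p*·76.6500+(1−p*)·56.1900)/1.08=68.7435; Δ=(76.6500−56.1900)/(46.0350−38.9205)=2.8758; B=V−Δ·S=-51.6095
Node (1,1) S=49.5000: V=(p*·30.1600+(1−p*)·76.6500)/1.08=32.9902; Δ=(30.1600−76.6500)/(54.4500−46.0350)=-5.5247; B=V−Δ·S=306.4608
Node (0,0) S=45.0000: V=(p*·32.9902+(1−p*)·68.7435)/1.08=34.4412; Δ=(32.9902−68.7435)/(49.5000−41.8500)=-4.6736; B=V−Δ·S=244.7545
As a check, the time-0 holding Δ(0,0)·S0 + B(0,0) comes to 34.4412 — exactly V0.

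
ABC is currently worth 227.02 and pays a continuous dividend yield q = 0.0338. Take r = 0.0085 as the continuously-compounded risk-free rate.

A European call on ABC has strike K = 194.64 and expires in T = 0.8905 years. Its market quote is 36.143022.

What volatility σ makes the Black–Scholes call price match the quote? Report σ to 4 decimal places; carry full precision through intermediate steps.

At σ = 0.2539 the Black–Scholes value reproduces the quote:
σ√T = 0.2539·√0.8905 = 0.239596
d₁ = (ln(S/K) + (r−q+σ²/2)T) / (σ√T) = (ln(227.02/194.64) + (0.0085−0.0338+0.2539²/2)·0.8905) / 0.239596 = (0.153886 + 0.006173) / 0.239596 = 0.668041
d₂ = d₁ − σ√T = 0.668041 − 0.239596 = 0.428445
e^{−rT} = 0.992459
e^{−qT} = 0.970350
N(d₁) = 0.747946,  N(d₂) = 0.665836
V = S·e^{−qT}·N(d₁) − K·e^{−rT}·N(d₂) = 164.764134 − 128.621112 = 36.143022 (the quoted price), and the Black–Scholes price is strictly increasing in σ, so σ is unique

sigma = 0.2539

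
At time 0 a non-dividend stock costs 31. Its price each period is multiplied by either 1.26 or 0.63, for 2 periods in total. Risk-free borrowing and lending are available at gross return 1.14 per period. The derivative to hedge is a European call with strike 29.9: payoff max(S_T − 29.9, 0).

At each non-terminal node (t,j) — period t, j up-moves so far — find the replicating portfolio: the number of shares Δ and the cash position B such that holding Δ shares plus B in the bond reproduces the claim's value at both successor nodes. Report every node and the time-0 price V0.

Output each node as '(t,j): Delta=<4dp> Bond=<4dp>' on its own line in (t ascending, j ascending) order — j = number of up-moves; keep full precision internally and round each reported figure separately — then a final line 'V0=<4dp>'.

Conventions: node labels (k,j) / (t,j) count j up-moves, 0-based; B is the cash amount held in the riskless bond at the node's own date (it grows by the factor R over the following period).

(0,0): Delta=0.7023 Bond=-12.0317
(1,0): Delta=0.0000 Bond=0.0000
(1,1): Delta=0.7849 Bond=-16.9435
V0=9.7400

Since d<R<u, set p* = (R−d)/(u−d) = 0.8095; price each node as the discounted p*-expectation of its children.
Expiry values: V(2,0)=0.0000, V(2,1)=0.0000, V(2,2)=19.3156
Node (1,0) S=19.5300: V=(p*·0.0000+(1−p*)·0.0000)/1.14=0.0000; Δ=(0.0000−0.0000)/(24.6078−12.3039)=0.0000; B=V−Δ·S=0.0000
Node (1,1) S=39.0600: V=(p*·19.3156+(1−p*)·0.0000)/1.14=13.7162; Δ=(19.3156−0.0000)/(49.2156−24.6078)=0.7849; B=V−Δ·S=-16.9435
Node (0,0) S=31.0000: V=(p*·13.7162+(1−p*)·0.0000)/1.14=9.7400; Δ=(13.7162−0.0000)/(39.0600−19.5300)=0.7023; B=V−Δ·S=-12.0317
As a check, the time-0 holding Δ(0,0)·S0 + B(0,0) comes to 9.7400 — exactly V0.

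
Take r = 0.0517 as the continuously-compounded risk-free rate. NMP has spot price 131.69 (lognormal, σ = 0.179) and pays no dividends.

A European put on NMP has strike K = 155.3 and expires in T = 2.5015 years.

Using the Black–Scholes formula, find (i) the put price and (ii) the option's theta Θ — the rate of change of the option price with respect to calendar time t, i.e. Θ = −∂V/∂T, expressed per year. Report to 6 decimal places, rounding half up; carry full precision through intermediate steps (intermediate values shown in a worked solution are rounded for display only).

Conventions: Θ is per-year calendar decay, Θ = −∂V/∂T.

σ√T = 0.179·√2.5015 = 0.283109
d₁ = (ln(S/K) + (r+σ²/2)T) / (σ√T) = (ln(131.69/155.3) + (0.0517+0.179²/2)·2.5015) / 0.283109 = (-0.164908 + 0.169403) / 0.283109 = 0.015877
d₂ = d₁ − σ√T = 0.015877 − 0.283109 = -0.267232
e^{−rT} = 0.878686
N(−d₁) = 0.493666,  N(−d₂) = 0.605355
Put price V = K·e^{−rT}·N(−d₂) − S·N(−d₁) = 82.606690 − 65.010936 = 17.595754
φ(d₁) = (1/√(2π))·e^{−d₁²/2} = 0.398892
Θ = −S·φ(d₁)·σ/(2√T) + r·K·e^{−rT}·N(−d₂) = −2.972562 + 4.270766 = 1.298204

price = 17.595754
Θ = 1.298204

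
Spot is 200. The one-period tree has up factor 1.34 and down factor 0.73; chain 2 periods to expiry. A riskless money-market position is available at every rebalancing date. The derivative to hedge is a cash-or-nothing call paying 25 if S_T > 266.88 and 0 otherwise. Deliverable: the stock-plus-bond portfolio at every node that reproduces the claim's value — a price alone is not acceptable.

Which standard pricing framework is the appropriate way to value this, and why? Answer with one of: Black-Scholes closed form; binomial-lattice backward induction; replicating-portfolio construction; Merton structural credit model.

framework: replicating-portfolio construction

Key observation: the task asks for the hedge itself — share and bond holdings at every node of the 2-period tree on spot 200 with factors 1.34/0.73 — which is exactly what the replicating-portfolio construction produces.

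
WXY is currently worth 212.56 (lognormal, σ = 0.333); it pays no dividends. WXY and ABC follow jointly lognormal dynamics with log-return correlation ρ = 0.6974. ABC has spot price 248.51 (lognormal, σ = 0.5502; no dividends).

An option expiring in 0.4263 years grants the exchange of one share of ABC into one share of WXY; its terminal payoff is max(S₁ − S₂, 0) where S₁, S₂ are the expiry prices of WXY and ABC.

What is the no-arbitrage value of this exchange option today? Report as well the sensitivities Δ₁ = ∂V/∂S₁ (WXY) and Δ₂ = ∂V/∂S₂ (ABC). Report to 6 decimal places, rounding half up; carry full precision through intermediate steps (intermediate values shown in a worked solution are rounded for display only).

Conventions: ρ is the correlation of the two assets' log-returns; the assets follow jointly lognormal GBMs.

σ_eff = √(σ₁² + σ₂² − 2ρσ₁σ₂) = √(0.333² + 0.5502² − 2·0.6974·0.333·0.5502) = 0.397566
d₁ = (ln(S₁/S₂) + (q₂ − q₁ + σ_eff²/2)T) / (σ_eff√T) = (ln(212.56/248.51) + (0.0 − 0.0 + 0.079029)·0.4263) / 0.259577 = -0.472185
d₂ = d₁ − σ_eff√T = -0.472185 − 0.259577 = -0.731763
N(d₁) = 0.318397,  N(d₂) = 0.232157
V = S₁·e^{−q₁T}·N(d₁) − S₂·e^{−q₂T}·N(d₂) = 67.678509 − 57.693261 = 9.985248
Key observation: pricing in ABC-units makes this a unit-strike call on the ratio S₁/S₂ — the risk-free rate cancels and cannot affect the value.
Δ₁ = e^{−q₁T}·N(d₁) = 0.318397;  Δ₂ = −e^{−q₂T}·N(d₂) = -0.232157

exchange price = 9.985248
Δ1 = 0.318397
Δ2 = -0.232157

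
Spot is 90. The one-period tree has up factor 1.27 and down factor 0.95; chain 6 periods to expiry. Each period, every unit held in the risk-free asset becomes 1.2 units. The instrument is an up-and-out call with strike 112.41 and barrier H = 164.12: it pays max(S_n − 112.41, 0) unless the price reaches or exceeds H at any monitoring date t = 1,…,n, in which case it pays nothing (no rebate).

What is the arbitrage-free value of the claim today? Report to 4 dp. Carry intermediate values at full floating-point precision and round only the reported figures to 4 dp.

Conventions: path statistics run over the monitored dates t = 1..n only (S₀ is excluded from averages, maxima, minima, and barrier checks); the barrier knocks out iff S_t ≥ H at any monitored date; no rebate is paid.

No-arbitrage gives p* = (R−d)/(u−d) = 0.7812: enumerate every path, weight its payoff by its p*-probability, and discount by R^6.
Enumerate all 2^6 = 64 price paths (U = up ×1.27, D = down ×0.95); each path with k up-moves has probability p*^k·(1−p*)^(6−k).
DDDDDD: M=85.5000, payoff=0.0000, prob=0.000110
UDDDDD: M=114.3000, payoff=0.0000, prob=0.000391
DUDDDD: M=108.5850, payoff=0.0000, prob=0.000391
UUDDDD: M=145.1610, payoff=5.8245, prob=0.001398
DDUDDD: M=103.1557, payoff=0.0000, prob=0.000391
UDUDDD: M=137.9030, payoff=5.8245, prob=0.001398
DUUDDD: M=137.9030, payoff=5.8245, prob=0.001398
UUUDDD: M=184.3545, payoff=0.0000, prob=0.004991
DDDUDD: M=97.9980, payoff=0.0000, prob=0.000391
UDDUDD: M=131.0078, payoff=5.8245, prob=0.001398
DUDUDD: M=131.0078, payoff=5.8245, prob=0.001398
UUDUDD: M=175.1367, payoff=0.0000, prob=0.004991
DDUUDD: M=131.0078, payoff=5.8245, prob=0.001398
UDUUDD: M=175.1367, payoff=0.0000, prob=0.004991
DUUUDD: M=175.1367, payoff=0.0000, prob=0.004991
UUUUDD: M=234.1302, payoff=0.0000, prob=0.017826
DDDDUD: M=93.0981, payoff=0.0000, prob=0.000391
UDDDUD: M=124.4574, payoff=5.8245, prob=0.001398
DUDDUD: M=124.4574, payoff=5.8245, prob=0.001398
UUDDUD: M=166.3799, payoff=0.0000, prob=0.004991
DDUDUD: M=124.4574, payoff=5.8245, prob=0.001398
UDUDUD: M=166.3799, payoff=0.0000, prob=0.004991
DUUDUD: M=166.3799, payoff=0.0000, prob=0.004991
UUUDUD: M=222.4237, payoff=0.0000, prob=0.017826
DDDUUD: M=124.4574, payoff=5.8245, prob=0.001398
UDDUUD: M=166.3799, payoff=0.0000, prob=0.004991
DUDUUD: M=166.3799, payoff=0.0000, prob=0.004991
UUDUUD: M=222.4237, payoff=0.0000, prob=0.017826
DDUUUD: M=166.3799, payoff=0.0000, prob=0.004991
UDUUUD: M=222.4237, payoff=0.0000, prob=0.017826
DUUUUD: M=222.4237, payoff=0.0000, prob=0.017826
UUUUUD: M=297.3453, payoff=0.0000, prob=0.063665
DDDDDU: M=88.4432, payoff=0.0000, prob=0.000391
UDDDDU: M=118.2345, payoff=5.8245, prob=0.001398
DUDDDU: M=118.2345, payoff=5.8245, prob=0.001398
UUDDDU: M=158.0609, payoff=45.6509, prob=0.004991
DDUDDU: M=118.2345, payoff=5.8245, prob=0.001398
UDUDDU: M=158.0609, payoff=45.6509, prob=0.004991
DUUDDU: M=158.0609, payoff=45.6509, prob=0.004991
UUUDDU: M=211.3025, payoff=0.0000, prob=0.017826
DDDUDU: M=118.2345, payoff=5.8245, prob=0.001398
UDDUDU: M=158.0609, payoff=45.6509, prob=0.004991
DUDUDU: M=158.0609, payoff=45.6509, prob=0.004991
UUDUDU: M=211.3025, payoff=0.0000, prob=0.017826
DDUUDU: M=158.0609, payoff=45.6509, prob=0.004991
UDUUDU: M=211.3025, payoff=0.0000, prob=0.017826
DUUUDU: M=211.3025, payoff=0.0000, prob=0.017826
UUUUDU: M=282.4781, payoff=0.0000, prob=0.063665
DDDDUU: M=118.2345, payoff=5.8245, prob=0.001398
UDDDUU: M=158.0609, payoff=45.6509, prob=0.004991
DUDDUU: M=158.0609, payoff=45.6509, prob=0.004991
UUDDUU: M=211.3025, payoff=0.0000, prob=0.017826
DDUDUU: M=158.0609, payoff=45.6509, prob=0.004991
UDUDUU: M=211.3025, payoff=0.0000, prob=0.017826
DUUDUU: M=211.3025, payoff=0.0000, prob=0.017826
UUUDUU: M=282.4781, payoff=0.0000, prob=0.063665
DDDUUU: M=158.0609, payoff=45.6509, prob=0.004991
UDDUUU: M=211.3025, payoff=0.0000, prob=0.017826
DUDUUU: M=211.3025, payoff=0.0000, prob=0.017826
UUDUUU: M=282.4781, payoff=0.0000, prob=0.063665
DDUUUU: M=211.3025, payoff=0.0000, prob=0.017826
UDUUUU: M=282.4781, payoff=0.0000, prob=0.063665
DUUUUU: M=282.4781, payoff=0.0000, prob=0.063665
UUUUUU: M=377.6286, payoff=0.0000, prob=0.227374
Price = Σ prob·payoff / R^6 = 2.400680 / 2.985984 = 0.8040

price = 0.8040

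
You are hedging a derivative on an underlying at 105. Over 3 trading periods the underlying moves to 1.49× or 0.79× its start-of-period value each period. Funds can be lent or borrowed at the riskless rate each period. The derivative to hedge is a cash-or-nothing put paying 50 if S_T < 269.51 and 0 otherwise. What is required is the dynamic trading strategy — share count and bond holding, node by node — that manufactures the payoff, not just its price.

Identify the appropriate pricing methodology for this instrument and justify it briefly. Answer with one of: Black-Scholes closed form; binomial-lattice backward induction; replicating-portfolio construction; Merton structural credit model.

framework: replicating-portfolio construction

Key observation: the task asks for the hedge itself — share and bond holdings at every node of the 3-period tree on spot 105 with factors 1.49/0.79 — which is exactly what the replicating-portfolio construction produces.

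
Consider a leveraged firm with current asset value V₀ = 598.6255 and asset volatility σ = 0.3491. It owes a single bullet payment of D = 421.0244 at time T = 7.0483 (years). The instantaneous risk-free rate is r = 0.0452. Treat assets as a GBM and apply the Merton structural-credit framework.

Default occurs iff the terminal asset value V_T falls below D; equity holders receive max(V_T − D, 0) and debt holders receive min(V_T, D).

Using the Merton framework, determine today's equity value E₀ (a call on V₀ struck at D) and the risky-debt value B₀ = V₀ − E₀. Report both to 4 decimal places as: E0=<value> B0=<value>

Apply the equity-as-call identities (strike 421.0244, horizon 7.0483 years):
d₁ = [ln(V₀/D) + (r + σ²/2)T] / (σ√T)
   = [ln(598.6255/421.0244) + (0.0452 + 0.5·0.3491²)·7.0483] / (0.3491·√7.0483)
   = [0.351945 + 0.748074] / 0.926813 = 1.186884
d₂ = d₁ − σ√T = 1.186884 − 0.926813 = 0.260071
N(d₁) = 0.882363,  N(d₂) = 0.602596,  e^(−rT) = 0.727179
E₀ = V₀·N(d₁) − D·e^(−rT)·N(d₂)
   = 598.6255·0.882363 − 421.0244·0.727179·0.602596 = 343.714560
B₀ = V₀ − E₀ = 598.6255 − 343.714560 = 254.910940

E0=343.7146 B0=254.9109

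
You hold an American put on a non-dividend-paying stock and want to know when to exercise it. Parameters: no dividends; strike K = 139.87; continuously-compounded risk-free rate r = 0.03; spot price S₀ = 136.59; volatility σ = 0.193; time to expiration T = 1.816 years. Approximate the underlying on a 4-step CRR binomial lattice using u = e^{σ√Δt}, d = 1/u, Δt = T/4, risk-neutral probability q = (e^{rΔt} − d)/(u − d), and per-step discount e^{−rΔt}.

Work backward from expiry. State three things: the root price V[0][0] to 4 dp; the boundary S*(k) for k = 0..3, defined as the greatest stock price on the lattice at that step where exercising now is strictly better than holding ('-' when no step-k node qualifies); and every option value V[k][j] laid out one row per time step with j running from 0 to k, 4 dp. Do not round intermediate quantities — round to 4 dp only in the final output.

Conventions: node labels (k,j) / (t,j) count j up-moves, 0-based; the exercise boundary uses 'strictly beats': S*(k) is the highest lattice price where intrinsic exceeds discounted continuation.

price = 12.9103
boundary = - - 105.3090 119.9340
tree:
12.9103
21.6120 5.2220
34.5610 10.2343 0.7351
47.4026 19.9360 1.5527 0.0000
58.6782 34.5610 3.2800 0.0000 0.0000

Δt=0.45400, u=1.13888, d=0.87806, q=0.52011, disc=e^(-rΔt)=0.98647
k=4 terminal: V=max(K-S,0) → 58.6782 34.5610 3.2800 0.0000 0.0000
k=3: j=0 S=92.4674 intr=47.4026 cont=45.5105 V=47.4026[EX]; j=1 S=119.9340 intr=19.9360 cont=18.0439 V=19.9360[EX]; j=2 S=155.5592 intr=0.0000 cont=1.5527 V=1.5527[hold]; j=3 S=201.7665 intr=0.0000 cont=0.0000 V=0.0000[hold]  S*(3)=119.9340
k=2: j=0 S=105.3090 intr=34.5610 cont=32.6689 V=34.5610[EX]; j=1 S=136.5900 intr=3.2800 cont=10.2343 V=10.2343[hold]; j=2 S=177.1627 intr=0.0000 cont=0.7351 V=0.7351[hold]  S*(2)=105.3090
k=1: j=0 S=119.9340 intr=19.9360 cont=21.6120 V=21.6120[hold]; j=1 S=155.5592 intr=0.0000 cont=5.2220 V=5.2220[hold]  S*(1)=-
k=0: j=0 S=136.5900 intr=3.2800 cont=12.9103 V=12.9103[hold]  S*(0)=-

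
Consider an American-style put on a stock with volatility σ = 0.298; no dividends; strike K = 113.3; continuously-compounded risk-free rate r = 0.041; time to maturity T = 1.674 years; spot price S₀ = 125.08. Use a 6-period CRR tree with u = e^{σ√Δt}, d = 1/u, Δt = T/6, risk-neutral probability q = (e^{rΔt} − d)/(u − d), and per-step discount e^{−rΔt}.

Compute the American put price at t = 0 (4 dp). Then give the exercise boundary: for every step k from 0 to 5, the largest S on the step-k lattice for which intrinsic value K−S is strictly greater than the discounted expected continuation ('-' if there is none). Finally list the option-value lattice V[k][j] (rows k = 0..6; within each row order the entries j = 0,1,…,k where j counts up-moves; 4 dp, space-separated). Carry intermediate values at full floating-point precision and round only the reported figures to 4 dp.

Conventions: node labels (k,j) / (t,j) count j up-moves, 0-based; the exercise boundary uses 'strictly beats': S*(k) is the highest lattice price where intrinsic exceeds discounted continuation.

Δt=0.27900  u=1.17047  d=0.85436  q=0.49712  discount=0.98863
step 6 (expiry): payoffs max(K−S,0) = 64.6562 46.6581 22.0007 0.0000 0.0000 0.0000 0.0000
step 5: (k=5,j=0): S=56.9361, K−S=56.3639, hold=55.0753 ⇒ V=56.3639 exercise | (k=5,j=1): S=78.0023, K−S=35.2977, hold=34.0090 ⇒ V=35.2977 exercise | (k=5,j=2): S=106.8631, K−S=6.4369, hold=10.9378 ⇒ V=10.9378 continue | (k=5,j=3): S=146.4023, K−S=0.0000, hold=0.0000 ⇒ V=0.0000 continue | (k=5,j=4): S=200.5710, K−S=0.0000, hold=0.0000 ⇒ V=0.0000 continue | (k=5,j=5): S=274.7821, K−S=0.0000, hold=0.0000 ⇒ V=0.0000 continue  boundary S*=78.0023
step 4: (k=4,j=0): S=66.6419, K−S=46.6581, hold=45.3694 ⇒ V=46.6581 exercise | (k=4,j=1): S=91.2993, K−S=22.0007, hold=22.9240 ⇒ V=22.9240 continue | (k=4,j=2): S=125.0800, K−S=0.0000, hold=5.4378 ⇒ V=5.4378 continue | (k=4,j=3): S=171.3595, K−S=0.0000, hold=0.0000 ⇒ V=0.0000 continue | (k=4,j=4): S=234.7623, K−S=0.0000, hold=0.0000 ⇒ V=0.0000 continue  boundary S*=66.6419
step 3: (k=3,j=0): S=78.0023, K−S=35.2977, hold=34.4628 ⇒ V=35.2977 exercise | (k=3,j=1): S=106.8631, K−S=6.4369, hold=14.0693 ⇒ V=14.0693 continue | (k=3,j=2): S=146.4023, K−S=0.0000, hold=2.7034 ⇒ V=2.7034 continue | (k=3,j=3): S=200.5710, K−S=0.0000, hold=0.0000 ⇒ V=0.0000 continue  boundary S*=78.0023
step 2: (k=2,j=0): S=91.2993, K−S=22.0007, hold=24.4631 ⇒ V=24.4631 continue | (k=2,j=1): S=125.0800, K−S=0.0000, hold=8.3233 ⇒ V=8.3233 continue | (k=2,j=2): S=171.3595, K−S=0.0000, hold=1.3440 ⇒ V=1.3440 continue  boundary S*=-
step 1: (k=1,j=0): S=106.8631, K−S=6.4369, hold=16.2526 ⇒ V=16.2526 continue | (k=1,j=1): S=146.4023, K−S=0.0000, hold=4.7985 ⇒ V=4.7985 continue  boundary S*=-
step 0: (k=0,j=0): S=125.0800, K−S=0.0000, hold=10.4384 ⇒ V=10.4384 continue  boundary S*=-

price = 10.4384
boundary = - - - 78.0023 66.6419 78.0023
tree:
10.4384
16.2526 4.7985
24.4631 8.3233 1.3440
35.2977 14.0693 2.7034 0.0000
46.6581 22.9240 5.4378 0.0000 0.0000
56.3639 35.2977 10.9378 0.0000 0.0000 0.0000
64.6562 46.6581 22.0007 0.0000 0.0000 0.0000 0.0000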